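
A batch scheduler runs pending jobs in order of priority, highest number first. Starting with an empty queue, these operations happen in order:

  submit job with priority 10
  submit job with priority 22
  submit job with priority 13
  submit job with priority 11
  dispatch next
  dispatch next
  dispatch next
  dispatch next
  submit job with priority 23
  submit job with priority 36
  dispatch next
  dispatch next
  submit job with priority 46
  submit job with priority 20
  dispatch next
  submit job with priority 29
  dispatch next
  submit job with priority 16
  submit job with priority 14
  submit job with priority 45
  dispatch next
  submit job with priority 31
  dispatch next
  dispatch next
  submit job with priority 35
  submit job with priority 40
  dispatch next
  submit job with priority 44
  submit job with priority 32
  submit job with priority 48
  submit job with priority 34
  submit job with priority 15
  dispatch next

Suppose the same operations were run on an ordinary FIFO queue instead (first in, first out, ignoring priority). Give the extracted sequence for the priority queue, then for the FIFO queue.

insert 10 → {10}
insert 22 → {22, 10}
insert 13 → {22, 13, 10}
insert 11 → {22, 13, 11, 10}
dispatch next → 22; now {13, 11, 10}
dispatch next → 13; now {11, 10}
dispatch next → 11; now {10}
dispatch next → 10; now {}
insert 23 → {23}
insert 36 → {36, 23}
dispatch next → 36; now {23}
dispatch next → 23; now {}
insert 46 → {46}
insert 20 → {46, 20}
dispatch next → 46; now {20}
insert 29 → {29, 20}
dispatch next → 29; now {20}
insert 16 → {20, 16}
insert 14 → {20, 16, 14}
insert 45 → {45, 20, 16, 14}
dispatch next → 45; now {20, 16, 14}
insert 31 → {31, 20, 16, 14}
dispatch next → 31; now {20, 16, 14}
dispatch next → 20; now {16, 14}
insert 35 → {35, 16, 14}
insert 40 → {40, 35, 16, 14}
dispatch next → 40; now {35, 16, 14}
insert 44 → {44, 35, 16, 14}
insert 32 → {44, 35, 32, 16, 14}
insert 48 → {48, 44, 35, 32, 16, 14}
insert 34 → {48, 44, 35, 34, 32, 16, 14}
insert 15 → {48, 44, 35, 34, 32, 16, 15, 14}
dispatch next → 48; now {44, 35, 34, 32, 16, 15, 14}

priority queue: [22, 13, 11, 10, 36, 23, 46, 29, 45, 31, 20, 40, 48]; FIFO queue: [10, 22, 13, 11, 23, 36, 46, 20, 29, 16, 14, 45, 31]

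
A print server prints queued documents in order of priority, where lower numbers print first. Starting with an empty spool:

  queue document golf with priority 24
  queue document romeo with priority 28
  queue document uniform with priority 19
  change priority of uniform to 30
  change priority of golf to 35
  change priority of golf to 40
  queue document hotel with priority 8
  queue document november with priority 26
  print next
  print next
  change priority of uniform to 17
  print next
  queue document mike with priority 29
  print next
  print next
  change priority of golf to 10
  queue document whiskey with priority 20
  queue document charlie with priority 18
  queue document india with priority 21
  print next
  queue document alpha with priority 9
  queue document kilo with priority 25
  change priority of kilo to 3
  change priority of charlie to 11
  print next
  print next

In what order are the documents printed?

add golf (priority 24) → {golf:24}
add romeo (priority 28) → {golf:24, romeo:28}
add uniform (priority 19) → {uniform:19, golf:24, romeo:28}
update uniform to priority 30 → {golf:24, romeo:28, uniform:30}
update golf to priority 35 → {romeo:28, uniform:30, golf:35}
update golf to priority 40 → {romeo:28, uniform:30, golf:40}
add hotel (priority 8) → {hotel:8, romeo:28, uniform:30, golf:40}
add november (priority 26) → {hotel:8, november:26, romeo:28, uniform:30, golf:40}
print next → hotel; now {november:26, romeo:28, uniform:30, golf:40}
print next → november; now {romeo:28, uniform:30, golf:40}
update uniform to priority 17 → {uniform:17, romeo:28, golf:40}
print next → uniform; now {romeo:28, golf:40}
add mike (priority 29) → {romeo:28, mike:29, golf:40}
print next → romeo; now {mike:29, golf:40}
print next → mike; now {golf:40}
update golf to priority 10 → {golf:10}
add whiskey (priority 20) → {golf:10, whiskey:20}
add charlie (priority 18) → {golf:10, charlie:18, whiskey:20}
add india (priority 21) → {golf:10, charlie:18, whiskey:20, india:21}
print next → golf; now {charlie:18, whiskey:20, india:21}
add alpha (priority 9) → {alpha:9, charlie:18, whiskey:20, india:21}
add kilo (priority 25) → {alpha:9, charlie:18, whiskey:20, india:21, kilo:25}
update kilo to priority 3 → {kilo:3, alpha:9, charlie:18, whiskey:20, india:21}
update charlie to priority 11 → {kilo:3, alpha:9, charlie:11, whiskey:20, india:21}
print next → kilo; now {alpha:9, charlie:11, whiskey:20, india:21}
print next → alpha; now {charlie:11, whiskey:20, india:21}

[hotel, november, uniform, romeo, mike, golf, kilo, alpha]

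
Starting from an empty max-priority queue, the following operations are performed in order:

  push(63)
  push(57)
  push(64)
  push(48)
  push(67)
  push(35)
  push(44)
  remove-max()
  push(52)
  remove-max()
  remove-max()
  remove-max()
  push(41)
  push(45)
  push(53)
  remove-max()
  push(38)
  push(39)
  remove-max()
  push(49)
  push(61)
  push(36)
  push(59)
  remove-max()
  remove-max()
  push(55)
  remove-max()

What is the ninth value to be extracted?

55

insert 63 → {63}
insert 57 → {63, 57}
insert 64 → {64, 63, 57}
insert 48 → {64, 63, 57, 48}
insert 67 → {67, 64, 63, 57, 48}
insert 35 → {67, 64, 63, 57, 48, 35}
insert 44 → {67, 64, 63, 57, 48, 44, 35}
remove-max → 67; now {64, 63, 57, 48, 44, 35}
insert 52 → {64, 63, 57, 52, 48, 44, 35}
remove-max → 64; now {63, 57, 52, 48, 44, 35}
remove-max → 63; now {57, 52, 48, 44, 35}
remove-max → 57; now {52, 48, 44, 35}
insert 41 → {52, 48, 44, 41, 35}
insert 45 → {52, 48, 45, 44, 41, 35}
insert 53 → {53, 52, 48, 45, 44, 41, 35}
remove-max → 53; now {52, 48, 45, 44, 41, 35}
insert 38 → {52, 48, 45, 44, 41, 38, 35}
insert 39 → {52, 48, 45, 44, 41, 39, 38, 35}
remove-max → 52; now {48, 45, 44, 41, 39, 38, 35}
insert 49 → {49, 48, 45, 44, 41, 39, 38, 35}
insert 61 → {61, 49, 48, 45, 44, 41, 39, 38, 35}
insert 36 → {61, 49, 48, 45, 44, 41, 39, 38, 36, 35}
insert 59 → {61, 59, 49, 48, 45, 44, 41, 39, 38, 36, 35}
remove-max → 61; now {59, 49, 48, 45, 44, 41, 39, 38, 36, 35}
remove-max → 59; now {49, 48, 45, 44, 41, 39, 38, 36, 35}
insert 55 → {55, 49, 48, 45, 44, 41, 39, 38, 36, 35}
remove-max → 55; now {49, 48, 45, 44, 41, 39, 38, 36, 35}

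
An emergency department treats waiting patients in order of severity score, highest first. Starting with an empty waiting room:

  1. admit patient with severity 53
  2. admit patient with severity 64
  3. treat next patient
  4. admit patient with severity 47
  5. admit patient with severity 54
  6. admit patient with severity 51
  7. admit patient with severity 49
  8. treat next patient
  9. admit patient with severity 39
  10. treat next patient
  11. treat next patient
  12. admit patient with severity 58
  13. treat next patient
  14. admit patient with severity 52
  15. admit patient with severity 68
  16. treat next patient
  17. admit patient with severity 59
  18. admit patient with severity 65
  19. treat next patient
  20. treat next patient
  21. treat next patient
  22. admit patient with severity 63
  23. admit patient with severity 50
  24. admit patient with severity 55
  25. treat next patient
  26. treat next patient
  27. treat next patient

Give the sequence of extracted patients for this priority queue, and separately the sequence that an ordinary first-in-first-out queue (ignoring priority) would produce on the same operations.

insert 53 → {53}
insert 64 → {64, 53}
treat next patient → 64; now {53}
insert 47 → {53, 47}
insert 54 → {54, 53, 47}
insert 51 → {54, 53, 51, 47}
insert 49 → {54, 53, 51, 49, 47}
treat next patient → 54; now {53, 51, 49, 47}
insert 39 → {53, 51, 49, 47, 39}
treat next patient → 53; now {51, 49, 47, 39}
treat next patient → 51; now {49, 47, 39}
insert 58 → {58, 49, 47, 39}
treat next patient → 58; now {49, 47, 39}
insert 52 → {52, 49, 47, 39}
insert 68 → {68, 52, 49, 47, 39}
treat next patient → 68; now {52, 49, 47, 39}
insert 59 → {59, 52, 49, 47, 39}
insert 65 → {65, 59, 52, 49, 47, 39}
treat next patient → 65; now {59, 52, 49, 47, 39}
treat next patient → 59; now {52, 49, 47, 39}
treat next patient → 52; now {49, 47, 39}
insert 63 → {63, 49, 47, 39}
insert 50 → {63, 50, 49, 47, 39}
insert 55 → {63, 55, 50, 49, 47, 39}
treat next patient → 63; now {55, 50, 49, 47, 39}
treat next patient → 55; now {50, 49, 47, 39}
treat next patient → 50; now {49, 47, 39}

priority queue: [64, 54, 53, 51, 58, 68, 65, 59, 52, 63, 55, 50]; FIFO queue: [53, 64, 47, 54, 51, 49, 39, 58, 52, 68, 59, 65]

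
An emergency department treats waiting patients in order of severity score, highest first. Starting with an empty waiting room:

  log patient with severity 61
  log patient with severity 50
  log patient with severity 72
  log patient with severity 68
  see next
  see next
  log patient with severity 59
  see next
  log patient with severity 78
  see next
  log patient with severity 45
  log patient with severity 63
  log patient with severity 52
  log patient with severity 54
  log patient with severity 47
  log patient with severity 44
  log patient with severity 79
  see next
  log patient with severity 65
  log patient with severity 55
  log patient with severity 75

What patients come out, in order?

insert 61 → {61}
insert 50 → {61, 50}
insert 72 → {72, 61, 50}
insert 68 → {72, 68, 61, 50}
see next → 72; now {68, 61, 50}
see next → 68; now {61, 50}
insert 59 → {61, 59, 50}
see next → 61; now {59, 50}
insert 78 → {78, 59, 50}
see next → 78; now {59, 50}
insert 45 → {59, 50, 45}
insert 63 → {63, 59, 50, 45}
insert 52 → {63, 59, 52, 50, 45}
insert 54 → {63, 59, 54, 52, 50, 45}
insert 47 → {63, 59, 54, 52, 50, 47, 45}
insert 44 → {63, 59, 54, 52, 50, 47, 45, 44}
insert 79 → {79, 63, 59, 54, 52, 50, 47, 45, 44}
see next → 79; now {63, 59, 54, 52, 50, 47, 45, 44}
insert 65 → {65, 63, 59, 54, 52, 50, 47, 45, 44}
insert 55 → {65, 63, 59, 55, 54, 52, 50, 47, 45, 44}
insert 75 → {75, 65, 63, 59, 55, 54, 52, 50, 47, 45, 44}

[72, 68, 61, 78, 79]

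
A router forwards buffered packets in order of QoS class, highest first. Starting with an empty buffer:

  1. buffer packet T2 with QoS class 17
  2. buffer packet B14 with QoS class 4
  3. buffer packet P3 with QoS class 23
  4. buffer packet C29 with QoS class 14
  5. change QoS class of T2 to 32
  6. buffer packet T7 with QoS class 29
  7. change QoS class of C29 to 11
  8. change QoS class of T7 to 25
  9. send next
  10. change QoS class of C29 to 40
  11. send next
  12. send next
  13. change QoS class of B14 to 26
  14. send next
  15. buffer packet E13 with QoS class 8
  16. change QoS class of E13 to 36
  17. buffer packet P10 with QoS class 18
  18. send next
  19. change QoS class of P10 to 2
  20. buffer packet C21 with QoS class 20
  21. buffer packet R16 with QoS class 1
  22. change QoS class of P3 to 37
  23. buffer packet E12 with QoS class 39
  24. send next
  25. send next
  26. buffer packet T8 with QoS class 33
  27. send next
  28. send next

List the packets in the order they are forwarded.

T2 → C29 → T7 → B14 → E13 → E12 → P3 → T8 → C21

add T2 (QoS class 17) → {T2:17}
add B14 (QoS class 4) → {T2:17, B14:4}
add P3 (QoS class 23) → {P3:23, T2:17, B14:4}
add C29 (QoS class 14) → {P3:23, T2:17, C29:14, B14:4}
update T2 to QoS class 32 → {T2:32, P3:23, C29:14, B14:4}
add T7 (QoS class 29) → {T2:32, T7:29, P3:23, C29:14, B14:4}
update C29 to QoS class 11 → {T2:32, T7:29, P3:23, C29:11, B14:4}
update T7 to QoS class 25 → {T2:32, T7:25, P3:23, C29:11, B14:4}
send next → T2; now {T7:25, P3:23, C29:11, B14:4}
update C29 to QoS class 40 → {C29:40, T7:25, P3:23, B14:4}
send next → C29; now {T7:25, P3:23, B14:4}
send next → T7; now {P3:23, B14:4}
update B14 to QoS class 26 → {B14:26, P3:23}
send next → B14; now {P3:23}
add E13 (QoS class 8) → {P3:23, E13:8}
update E13 to QoS class 36 → {E13:36, P3:23}
add P10 (QoS class 18) → {E13:36, P3:23, P10:18}
send next → E13; now {P3:23, P10:18}
update P10 to QoS class 2 → {P3:23, P10:2}
add C21 (QoS class 20) → {P3:23, C21:20, P10:2}
add R16 (QoS class 1) → {P3:23, C21:20, P10:2, R16:1}
update P3 to QoS class 37 → {P3:37, C21:20, P10:2, R16:1}
add E12 (QoS class 39) → {E12:39, P3:37, C21:20, P10:2, R16:1}
send next → E12; now {P3:37, C21:20, P10:2, R16:1}
send next → P3; now {C21:20, P10:2, R16:1}
add T8 (QoS class 33) → {T8:33, C21:20, P10:2, R16:1}
send next → T8; now {C21:20, P10:2, R16:1}
send next → C21; now {P10:2, R16:1}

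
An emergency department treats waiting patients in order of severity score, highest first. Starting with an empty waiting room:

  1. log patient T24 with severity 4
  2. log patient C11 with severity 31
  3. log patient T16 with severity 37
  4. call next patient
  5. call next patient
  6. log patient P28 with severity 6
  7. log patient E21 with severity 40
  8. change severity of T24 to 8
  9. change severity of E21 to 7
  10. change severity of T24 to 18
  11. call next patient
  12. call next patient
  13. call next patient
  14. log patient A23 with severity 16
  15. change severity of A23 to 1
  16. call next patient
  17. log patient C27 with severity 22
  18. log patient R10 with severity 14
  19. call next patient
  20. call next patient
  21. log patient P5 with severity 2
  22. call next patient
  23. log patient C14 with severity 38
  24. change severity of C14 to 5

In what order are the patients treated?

[T16, C11, T24, E21, P28, A23, C27, R10, P5]

add T24 (severity 4) → {T24:4}
add C11 (severity 31) → {C11:31, T24:4}
add T16 (severity 37) → {T16:37, C11:31, T24:4}
call next patient → T16; now {C11:31, T24:4}
call next patient → C11; now {T24:4}
add P28 (severity 6) → {P28:6, T24:4}
add E21 (severity 40) → {E21:40, P28:6, T24:4}
update T24 to severity 8 → {E21:40, T24:8, P28:6}
update E21 to severity 7 → {T24:8, E21:7, P28:6}
update T24 to severity 18 → {T24:18, E21:7, P28:6}
call next patient → T24; now {E21:7, P28:6}
call next patient → E21; now {P28:6}
call next patient → P28; now {}
add A23 (severity 16) → {A23:16}
update A23 to severity 1 → {A23:1}
call next patient → A23; now {}
add C27 (severity 22) → {C27:22}
add R10 (severity 14) → {C27:22, R10:14}
call next patient → C27; now {R10:14}
call next patient → R10; now {}
add P5 (severity 2) → {P5:2}
call next patient → P5; now {}
add C14 (severity 38) → {C14:38}
update C14 to severity 5 → {C14:5}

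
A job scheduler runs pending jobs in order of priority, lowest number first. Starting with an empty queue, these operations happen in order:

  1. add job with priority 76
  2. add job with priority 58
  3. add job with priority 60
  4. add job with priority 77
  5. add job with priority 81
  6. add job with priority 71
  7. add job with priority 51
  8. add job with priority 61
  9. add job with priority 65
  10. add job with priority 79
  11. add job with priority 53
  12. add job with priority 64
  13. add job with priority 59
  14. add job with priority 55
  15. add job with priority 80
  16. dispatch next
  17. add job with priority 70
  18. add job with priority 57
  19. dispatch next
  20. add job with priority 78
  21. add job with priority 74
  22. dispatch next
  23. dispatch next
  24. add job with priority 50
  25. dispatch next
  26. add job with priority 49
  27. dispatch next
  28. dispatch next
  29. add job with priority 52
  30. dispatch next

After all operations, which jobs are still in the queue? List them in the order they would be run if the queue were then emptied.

insert 76 → {76}
insert 58 → {58, 76}
insert 60 → {58, 60, 76}
insert 77 → {58, 60, 76, 77}
insert 81 → {58, 60, 76, 77, 81}
insert 71 → {58, 60, 71, 76, 77, 81}
insert 51 → {51, 58, 60, 71, 76, 77, 81}
insert 61 → {51, 58, 60, 61, 71, 76, 77, 81}
insert 65 → {51, 58, 60, 61, 65, 71, 76, 77, 81}
insert 79 → {51, 58, 60, 61, 65, 71, 76, 77, 79, 81}
insert 53 → {51, 53, 58, 60, 61, 65, 71, 76, 77, 79, 81}
insert 64 → {51, 53, 58, 60, 61, 64, 65, 71, 76, 77, 79, 81}
insert 59 → {51, 53, 58, 59, 60, 61, 64, 65, 71, 76, 77, 79, 81}
insert 55 → {51, 53, 55, 58, 59, 60, 61, 64, 65, 71, 76, 77, 79, 81}
insert 80 → {51, 53, 55, 58, 59, 60, 61, 64, 65, 71, 76, 77, 79, 80, 81}
dispatch next → 51; now {53, 55, 58, 59, 60, 61, 64, 65, 71, 76, 77, 79, 80, 81}
insert 70 → {53, 55, 58, 59, 60, 61, 64, 65, 70, 71, 76, 77, 79, 80, 81}
insert 57 → {53, 55, 57, 58, 59, 60, 61, 64, 65, 70, 71, 76, 77, 79, 80, 81}
dispatch next → 53; now {55, 57, 58, 59, 60, 61, 64, 65, 70, 71, 76, 77, 79, 80, 81}
insert 78 → {55, 57, 58, 59, 60, 61, 64, 65, 70, 71, 76, 77, 78, 79, 80, 81}
insert 74 → {55, 57, 58, 59, 60, 61, 64, 65, 70, 71, 74, 76, 77, 78, 79, 80, 81}
dispatch next → 55; now {57, 58, 59, 60, 61, 64, 65, 70, 71, 74, 76, 77, 78, 79, 80, 81}
dispatch next → 57; now {58, 59, 60, 61, 64, 65, 70, 71, 74, 76, 77, 78, 79, 80, 81}
insert 50 → {50, 58, 59, 60, 61, 64, 65, 70, 71, 74, 76, 77, 78, 79, 80, 81}
dispatch next → 50; now {58, 59, 60, 61, 64, 65, 70, 71, 74, 76, 77, 78, 79, 80, 81}
insert 49 → {49, 58, 59, 60, 61, 64, 65, 70, 71, 74, 76, 77, 78, 79, 80, 81}
dispatch next → 49; now {58, 59, 60, 61, 64, 65, 70, 71, 74, 76, 77, 78, 79, 80, 81}
dispatch next → 58; now {59, 60, 61, 64, 65, 70, 71, 74, 76, 77, 78, 79, 80, 81}
insert 52 → {52, 59, 60, 61, 64, 65, 70, 71, 74, 76, 77, 78, 79, 80, 81}
dispatch next → 52; now {59, 60, 61, 64, 65, 70, 71, 74, 76, 77, 78, 79, 80, 81}

[59, 60, 61, 64, 65, 70, 71, 74, 76, 77, 78, 79, 80, 81]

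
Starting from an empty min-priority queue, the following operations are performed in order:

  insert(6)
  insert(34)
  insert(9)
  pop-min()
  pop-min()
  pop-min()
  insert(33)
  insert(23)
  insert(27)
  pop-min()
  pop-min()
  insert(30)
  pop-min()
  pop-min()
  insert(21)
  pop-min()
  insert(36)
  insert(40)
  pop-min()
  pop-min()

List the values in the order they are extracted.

6, 9, 34, 23, 27, 30, 33, 21, 36, 40

insert 6 → {6}
insert 34 → {6, 34}
insert 9 → {6, 9, 34}
pop-min → 6; now {9, 34}
pop-min → 9; now {34}
pop-min → 34; now {}
insert 33 → {33}
insert 23 → {23, 33}
insert 27 → {23, 27, 33}
pop-min → 23; now {27, 33}
pop-min → 27; now {33}
insert 30 → {30, 33}
pop-min → 30; now {33}
pop-min → 33; now {}
insert 21 → {21}
pop-min → 21; now {}
insert 36 → {36}
insert 40 → {36, 40}
pop-min → 36; now {40}
pop-min → 40; now {}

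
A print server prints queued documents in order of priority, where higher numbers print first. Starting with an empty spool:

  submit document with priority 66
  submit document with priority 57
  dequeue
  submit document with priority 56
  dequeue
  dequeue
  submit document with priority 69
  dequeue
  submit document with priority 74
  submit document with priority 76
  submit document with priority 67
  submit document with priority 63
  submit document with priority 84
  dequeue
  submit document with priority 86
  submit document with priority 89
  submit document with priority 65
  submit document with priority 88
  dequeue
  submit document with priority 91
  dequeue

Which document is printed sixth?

insert 66 → {66}
insert 57 → {66, 57}
dequeue → 66; now {57}
insert 56 → {57, 56}
dequeue → 57; now {56}
dequeue → 56; now {}
insert 69 → {69}
dequeue → 69; now {}
insert 74 → {74}
insert 76 → {76, 74}
insert 67 → {76, 74, 67}
insert 63 → {76, 74, 67, 63}
insert 84 → {84, 76, 74, 67, 63}
dequeue → 84; now {76, 74, 67, 63}
insert 86 → {86, 76, 74, 67, 63}
insert 89 → {89, 86, 76, 74, 67, 63}
insert 65 → {89, 86, 76, 74, 67, 65, 63}
insert 88 → {89, 88, 86, 76, 74, 67, 65, 63}
dequeue → 89; now {88, 86, 76, 74, 67, 65, 63}
insert 91 → {91, 88, 86, 76, 74, 67, 65, 63}
dequeue → 91; now {88, 86, 76, 74, 67, 65, 63}

89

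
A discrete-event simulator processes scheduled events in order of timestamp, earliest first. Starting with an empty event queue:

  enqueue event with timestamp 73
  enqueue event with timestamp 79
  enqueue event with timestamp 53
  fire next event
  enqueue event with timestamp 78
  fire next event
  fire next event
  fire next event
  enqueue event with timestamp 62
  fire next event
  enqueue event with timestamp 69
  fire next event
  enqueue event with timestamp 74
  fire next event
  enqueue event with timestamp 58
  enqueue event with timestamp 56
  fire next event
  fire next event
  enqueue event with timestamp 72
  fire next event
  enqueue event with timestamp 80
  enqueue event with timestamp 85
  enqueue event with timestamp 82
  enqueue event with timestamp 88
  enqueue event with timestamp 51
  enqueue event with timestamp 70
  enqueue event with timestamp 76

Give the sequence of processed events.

53, 73, 78, 79, 62, 69, 74, 56, 58, 72

insert 73 → {73}
insert 79 → {73, 79}
insert 53 → {53, 73, 79}
fire next event → 53; now {73, 79}
insert 78 → {73, 78, 79}
fire next event → 73; now {78, 79}
fire next event → 78; now {79}
fire next event → 79; now {}
insert 62 → {62}
fire next event → 62; now {}
insert 69 → {69}
fire next event → 69; now {}
insert 74 → {74}
fire next event → 74; now {}
insert 58 → {58}
insert 56 → {56, 58}
fire next event → 56; now {58}
fire next event → 58; now {}
insert 72 → {72}
fire next event → 72; now {}
insert 80 → {80}
insert 85 → {80, 85}
insert 82 → {80, 82, 85}
insert 88 → {80, 82, 85, 88}
insert 51 → {51, 80, 82, 85, 88}
insert 70 → {51, 70, 80, 82, 85, 88}
insert 76 → {51, 70, 76, 80, 82, 85, 88}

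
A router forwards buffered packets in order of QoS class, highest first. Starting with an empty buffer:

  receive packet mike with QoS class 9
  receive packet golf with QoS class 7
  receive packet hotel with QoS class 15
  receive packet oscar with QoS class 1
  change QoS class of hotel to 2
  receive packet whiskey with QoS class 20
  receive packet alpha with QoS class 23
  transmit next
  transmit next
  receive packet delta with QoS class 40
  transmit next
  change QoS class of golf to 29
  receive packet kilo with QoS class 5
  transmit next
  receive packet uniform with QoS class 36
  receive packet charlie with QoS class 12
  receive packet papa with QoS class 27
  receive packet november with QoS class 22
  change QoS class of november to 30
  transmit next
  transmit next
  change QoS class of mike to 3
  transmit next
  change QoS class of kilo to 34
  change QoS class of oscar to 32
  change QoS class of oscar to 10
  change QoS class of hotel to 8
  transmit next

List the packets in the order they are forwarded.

[alpha, whiskey, delta, golf, uniform, november, papa, kilo]

add mike (QoS class 9) → {mike:9}
add golf (QoS class 7) → {mike:9, golf:7}
add hotel (QoS class 15) → {hotel:15, mike:9, golf:7}
add oscar (QoS class 1) → {hotel:15, mike:9, golf:7, oscar:1}
update hotel to QoS class 2 → {mike:9, golf:7, hotel:2, oscar:1}
add whiskey (QoS class 20) → {whiskey:20, mike:9, golf:7, hotel:2, oscar:1}
add alpha (QoS class 23) → {alpha:23, whiskey:20, mike:9, golf:7, hotel:2, oscar:1}
transmit next → alpha; now {whiskey:20, mike:9, golf:7, hotel:2, oscar:1}
transmit next → whiskey; now {mike:9, golf:7, hotel:2, oscar:1}
add delta (QoS class 40) → {delta:40, mike:9, golf:7, hotel:2, oscar:1}
transmit next → delta; now {mike:9, golf:7, hotel:2, oscar:1}
update golf to QoS class 29 → {golf:29, mike:9, hotel:2, oscar:1}
add kilo (QoS class 5) → {golf:29, mike:9, kilo:5, hotel:2, oscar:1}
transmit next → golf; now {mike:9, kilo:5, hotel:2, oscar:1}
add uniform (QoS class 36) → {uniform:36, mike:9, kilo:5, hotel:2, oscar:1}
add charlie (QoS class 12) → {uniform:36, charlie:12, mike:9, kilo:5, hotel:2, oscar:1}
add papa (QoS class 27) → {uniform:36, papa:27, charlie:12, mike:9, kilo:5, hotel:2, oscar:1}
add november (QoS class 22) → {uniform:36, papa:27, november:22, charlie:12, mike:9, kilo:5, hotel:2, oscar:1}
update november to QoS class 30 → {uniform:36, november:30, papa:27, charlie:12, mike:9, kilo:5, hotel:2, oscar:1}
transmit next → uniform; now {november:30, papa:27, charlie:12, mike:9, kilo:5, hotel:2, oscar:1}
transmit next → november; now {papa:27, charlie:12, mike:9, kilo:5, hotel:2, oscar:1}
update mike to QoS class 3 → {papa:27, charlie:12, kilo:5, mike:3, hotel:2, oscar:1}
transmit next → papa; now {charlie:12, kilo:5, mike:3, hotel:2, oscar:1}
update kilo to QoS class 34 → {kilo:34, charlie:12, mike:3, hotel:2, oscar:1}
update oscar to QoS class 32 → {kilo:34, oscar:32, charlie:12, mike:3, hotel:2}
update oscar to QoS class 10 → {kilo:34, charlie:12, oscar:10, mike:3, hotel:2}
update hotel to QoS class 8 → {kilo:34, charlie:12, oscar:10, hotel:8, mike:3}
transmit next → kilo; now {charlie:12, oscar:10, hotel:8, mike:3}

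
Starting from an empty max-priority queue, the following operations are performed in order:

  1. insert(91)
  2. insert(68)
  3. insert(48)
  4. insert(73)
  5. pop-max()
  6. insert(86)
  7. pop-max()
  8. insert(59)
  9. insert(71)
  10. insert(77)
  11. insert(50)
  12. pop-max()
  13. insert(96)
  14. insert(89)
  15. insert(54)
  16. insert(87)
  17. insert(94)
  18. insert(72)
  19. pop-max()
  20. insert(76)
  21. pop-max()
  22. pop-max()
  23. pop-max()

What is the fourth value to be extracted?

insert 91 → {91}
insert 68 → {91, 68}
insert 48 → {91, 68, 48}
insert 73 → {91, 73, 68, 48}
pop-max → 91; now {73, 68, 48}
insert 86 → {86, 73, 68, 48}
pop-max → 86; now {73, 68, 48}
insert 59 → {73, 68, 59, 48}
insert 71 → {73, 71, 68, 59, 48}
insert 77 → {77, 73, 71, 68, 59, 48}
insert 50 → {77, 73, 71, 68, 59, 50, 48}
pop-max → 77; now {73, 71, 68, 59, 50, 48}
insert 96 → {96, 73, 71, 68, 59, 50, 48}
insert 89 → {96, 89, 73, 71, 68, 59, 50, 48}
insert 54 → {96, 89, 73, 71, 68, 59, 54, 50, 48}
insert 87 → {96, 89, 87, 73, 71, 68, 59, 54, 50, 48}
insert 94 → {96, 94, 89, 87, 73, 71, 68, 59, 54, 50, 48}
insert 72 → {96, 94, 89, 87, 73, 72, 71, 68, 59, 54, 50, 48}
pop-max → 96; now {94, 89, 87, 73, 72, 71, 68, 59, 54, 50, 48}
insert 76 → {94, 89, 87, 76, 73, 72, 71, 68, 59, 54, 50, 48}
pop-max → 94; now {89, 87, 76, 73, 72, 71, 68, 59, 54, 50, 48}
pop-max → 89; now {87, 76, 73, 72, 71, 68, 59, 54, 50, 48}
pop-max → 87; now {76, 73, 72, 71, 68, 59, 54, 50, 48}

96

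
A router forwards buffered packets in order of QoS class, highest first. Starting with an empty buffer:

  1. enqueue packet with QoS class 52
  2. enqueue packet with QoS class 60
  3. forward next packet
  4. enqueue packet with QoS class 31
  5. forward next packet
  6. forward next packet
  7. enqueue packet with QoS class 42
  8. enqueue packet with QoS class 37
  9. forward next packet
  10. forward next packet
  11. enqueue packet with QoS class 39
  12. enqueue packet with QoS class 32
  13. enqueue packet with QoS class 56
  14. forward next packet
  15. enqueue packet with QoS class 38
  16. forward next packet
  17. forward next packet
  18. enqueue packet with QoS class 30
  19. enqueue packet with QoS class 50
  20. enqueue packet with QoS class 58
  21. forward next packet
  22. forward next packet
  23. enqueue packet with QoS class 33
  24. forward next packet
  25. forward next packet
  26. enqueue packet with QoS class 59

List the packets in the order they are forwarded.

[60, 52, 31, 42, 37, 56, 39, 38, 58, 50, 33, 32]

insert 52 → {52}
insert 60 → {60, 52}
forward next packet → 60; now {52}
insert 31 → {52, 31}
forward next packet → 52; now {31}
forward next packet → 31; now {}
insert 42 → {42}
insert 37 → {42, 37}
forward next packet → 42; now {37}
forward next packet → 37; now {}
insert 39 → {39}
insert 32 → {39, 32}
insert 56 → {56, 39, 32}
forward next packet → 56; now {39, 32}
insert 38 → {39, 38, 32}
forward next packet → 39; now {38, 32}
forward next packet → 38; now {32}
insert 30 → {32, 30}
insert 50 → {50, 32, 30}
insert 58 → {58, 50, 32, 30}
forward next packet → 58; now {50, 32, 30}
forward next packet → 50; now {32, 30}
insert 33 → {33, 32, 30}
forward next packet → 33; now {32, 30}
forward next packet → 32; now {30}
insert 59 → {59, 30}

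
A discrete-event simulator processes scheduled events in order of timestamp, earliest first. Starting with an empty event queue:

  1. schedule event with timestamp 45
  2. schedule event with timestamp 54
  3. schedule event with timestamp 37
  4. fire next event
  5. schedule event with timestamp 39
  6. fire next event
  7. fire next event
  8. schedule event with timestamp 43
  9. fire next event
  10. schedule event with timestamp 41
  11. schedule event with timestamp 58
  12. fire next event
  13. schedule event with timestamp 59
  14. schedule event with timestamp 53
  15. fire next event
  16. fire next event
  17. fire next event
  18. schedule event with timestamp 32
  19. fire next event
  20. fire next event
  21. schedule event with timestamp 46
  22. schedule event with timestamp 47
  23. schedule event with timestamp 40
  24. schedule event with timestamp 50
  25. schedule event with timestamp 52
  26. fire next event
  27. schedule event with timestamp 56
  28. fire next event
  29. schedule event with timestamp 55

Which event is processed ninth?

insert 45 → {45}
insert 54 → {45, 54}
insert 37 → {37, 45, 54}
fire next event → 37; now {45, 54}
insert 39 → {39, 45, 54}
fire next event → 39; now {45, 54}
fire next event → 45; now {54}
insert 43 → {43, 54}
fire next event → 43; now {54}
insert 41 → {41, 54}
insert 58 → {41, 54, 58}
fire next event → 41; now {54, 58}
insert 59 → {54, 58, 59}
insert 53 → {53, 54, 58, 59}
fire next event → 53; now {54, 58, 59}
fire next event → 54; now {58, 59}
fire next event → 58; now {59}
insert 32 → {32, 59}
fire next event → 32; now {59}
fire next event → 59; now {}
insert 46 → {46}
insert 47 → {46, 47}
insert 40 → {40, 46, 47}
insert 50 → {40, 46, 47, 50}
insert 52 → {40, 46, 47, 50, 52}
fire next event → 40; now {46, 47, 50, 52}
insert 56 → {46, 47, 50, 52, 56}
fire next event → 46; now {47, 50, 52, 56}
insert 55 → {47, 50, 52, 55, 56}

32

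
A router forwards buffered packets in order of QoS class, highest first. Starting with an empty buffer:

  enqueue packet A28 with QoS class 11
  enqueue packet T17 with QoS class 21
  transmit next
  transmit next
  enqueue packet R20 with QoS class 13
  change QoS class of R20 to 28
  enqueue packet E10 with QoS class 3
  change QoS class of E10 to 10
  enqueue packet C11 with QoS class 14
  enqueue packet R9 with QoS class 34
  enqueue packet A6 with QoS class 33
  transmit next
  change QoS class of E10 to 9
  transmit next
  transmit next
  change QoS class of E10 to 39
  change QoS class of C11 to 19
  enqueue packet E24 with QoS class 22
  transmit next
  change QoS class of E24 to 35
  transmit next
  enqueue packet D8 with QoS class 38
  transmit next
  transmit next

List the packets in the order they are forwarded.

T17 → A28 → R9 → A6 → R20 → E10 → E24 → D8 → C11

add A28 (QoS class 11) → {A28:11}
add T17 (QoS class 21) → {T17:21, A28:11}
transmit next → T17; now {A28:11}
transmit next → A28; now {}
add R20 (QoS class 13) → {R20:13}
update R20 to QoS class 28 → {R20:28}
add E10 (QoS class 3) → {R20:28, E10:3}
update E10 to QoS class 10 → {R20:28, E10:10}
add C11 (QoS class 14) → {R20:28, C11:14, E10:10}
add R9 (QoS class 34) → {R9:34, R20:28, C11:14, E10:10}
add A6 (QoS class 33) → {R9:34, A6:33, R20:28, C11:14, E10:10}
transmit next → R9; now {A6:33, R20:28, C11:14, E10:10}
update E10 to QoS class 9 → {A6:33, R20:28, C11:14, E10:9}
transmit next → A6; now {R20:28, C11:14, E10:9}
transmit next → R20; now {C11:14, E10:9}
update E10 to QoS class 39 → {E10:39, C11:14}
update C11 to QoS class 19 → {E10:39, C11:19}
add E24 (QoS class 22) → {E10:39, E24:22, C11:19}
transmit next → E10; now {E24:22, C11:19}
update E24 to QoS class 35 → {E24:35, C11:19}
transmit next → E24; now {C11:19}
add D8 (QoS class 38) → {D8:38, C11:19}
transmit next → D8; now {C11:19}
transmit next → C11; now {}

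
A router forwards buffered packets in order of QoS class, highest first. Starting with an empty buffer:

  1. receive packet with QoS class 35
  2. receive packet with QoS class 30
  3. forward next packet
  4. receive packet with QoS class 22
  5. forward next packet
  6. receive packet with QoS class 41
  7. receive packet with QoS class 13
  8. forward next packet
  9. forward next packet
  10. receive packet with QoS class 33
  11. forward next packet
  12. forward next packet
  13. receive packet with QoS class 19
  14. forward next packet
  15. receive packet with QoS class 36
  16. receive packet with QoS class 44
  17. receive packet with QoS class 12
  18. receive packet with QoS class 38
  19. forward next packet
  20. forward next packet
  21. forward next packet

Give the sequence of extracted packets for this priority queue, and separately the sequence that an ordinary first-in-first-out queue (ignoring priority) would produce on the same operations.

insert 35 → {35}
insert 30 → {35, 30}
forward next packet → 35; now {30}
insert 22 → {30, 22}
forward next packet → 30; now {22}
insert 41 → {41, 22}
insert 13 → {41, 22, 13}
forward next packet → 41; now {22, 13}
forward next packet → 22; now {13}
insert 33 → {33, 13}
forward next packet → 33; now {13}
forward next packet → 13; now {}
insert 19 → {19}
forward next packet → 19; now {}
insert 36 → {36}
insert 44 → {44, 36}
insert 12 → {44, 36, 12}
insert 38 → {44, 38, 36, 12}
forward next packet → 44; now {38, 36, 12}
forward next packet → 38; now {36, 12}
forward next packet → 36; now {12}

priority queue: [35, 30, 41, 22, 33, 13, 19, 44, 38, 36]; FIFO queue: [35, 30, 22, 41, 13, 33, 19, 36, 44, 12]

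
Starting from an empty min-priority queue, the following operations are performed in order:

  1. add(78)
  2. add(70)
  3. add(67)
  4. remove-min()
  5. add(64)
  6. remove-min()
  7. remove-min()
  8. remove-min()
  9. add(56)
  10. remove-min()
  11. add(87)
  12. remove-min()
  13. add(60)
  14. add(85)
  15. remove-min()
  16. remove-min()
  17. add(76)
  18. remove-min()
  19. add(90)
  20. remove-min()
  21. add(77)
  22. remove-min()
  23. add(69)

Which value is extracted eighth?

85

insert 78 → {78}
insert 70 → {70, 78}
insert 67 → {67, 70, 78}
remove-min → 67; now {70, 78}
insert 64 → {64, 70, 78}
remove-min → 64; now {70, 78}
remove-min → 70; now {78}
remove-min → 78; now {}
insert 56 → {56}
remove-min → 56; now {}
insert 87 → {87}
remove-min → 87; now {}
insert 60 → {60}
insert 85 → {60, 85}
remove-min → 60; now {85}
remove-min → 85; now {}
insert 76 → {76}
remove-min → 76; now {}
insert 90 → {90}
remove-min → 90; now {}
insert 77 → {77}
remove-min → 77; now {}
insert 69 → {69}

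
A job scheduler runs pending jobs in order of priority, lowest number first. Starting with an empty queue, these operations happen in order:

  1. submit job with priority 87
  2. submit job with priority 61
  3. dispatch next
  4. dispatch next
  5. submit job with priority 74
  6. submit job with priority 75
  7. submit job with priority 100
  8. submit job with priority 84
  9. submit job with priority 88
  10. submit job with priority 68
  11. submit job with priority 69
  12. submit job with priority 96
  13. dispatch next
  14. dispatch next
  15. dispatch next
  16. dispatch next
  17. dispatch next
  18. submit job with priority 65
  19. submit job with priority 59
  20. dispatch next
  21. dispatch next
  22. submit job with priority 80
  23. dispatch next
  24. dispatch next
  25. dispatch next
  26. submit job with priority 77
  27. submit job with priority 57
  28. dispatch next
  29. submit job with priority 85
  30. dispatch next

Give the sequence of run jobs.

insert 87 → {87}
insert 61 → {61, 87}
dispatch next → 61; now {87}
dispatch next → 87; now {}
insert 74 → {74}
insert 75 → {74, 75}
insert 100 → {74, 75, 100}
insert 84 → {74, 75, 84, 100}
insert 88 → {74, 75, 84, 88, 100}
insert 68 → {68, 74, 75, 84, 88, 100}
insert 69 → {68, 69, 74, 75, 84, 88, 100}
insert 96 → {68, 69, 74, 75, 84, 88, 96, 100}
dispatch next → 68; now {69, 74, 75, 84, 88, 96, 100}
dispatch next → 69; now {74, 75, 84, 88, 96, 100}
dispatch next → 74; now {75, 84, 88, 96, 100}
dispatch next → 75; now {84, 88, 96, 100}
dispatch next → 84; now {88, 96, 100}
insert 65 → {65, 88, 96, 100}
insert 59 → {59, 65, 88, 96, 100}
dispatch next → 59; now {65, 88, 96, 100}
dispatch next → 65; now {88, 96, 100}
insert 80 → {80, 88, 96, 100}
dispatch next → 80; now {88, 96, 100}
dispatch next → 88; now {96, 100}
dispatch next → 96; now {100}
insert 77 → {77, 100}
insert 57 → {57, 77, 100}
dispatch next → 57; now {77, 100}
insert 85 → {77, 85, 100}
dispatch next → 77; now {85, 100}

61, 87, 68, 69, 74, 75, 84, 59, 65, 80, 88, 96, 57, 77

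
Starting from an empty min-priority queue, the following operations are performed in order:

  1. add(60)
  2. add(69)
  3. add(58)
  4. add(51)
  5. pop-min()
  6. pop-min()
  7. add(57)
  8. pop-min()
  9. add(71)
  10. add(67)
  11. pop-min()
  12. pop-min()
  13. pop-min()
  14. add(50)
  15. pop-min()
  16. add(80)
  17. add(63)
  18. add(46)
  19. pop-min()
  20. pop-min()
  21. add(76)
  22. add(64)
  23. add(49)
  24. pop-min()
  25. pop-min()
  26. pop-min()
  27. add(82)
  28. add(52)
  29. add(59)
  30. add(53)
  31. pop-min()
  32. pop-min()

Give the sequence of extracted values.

insert 60 → {60}
insert 69 → {60, 69}
insert 58 → {58, 60, 69}
insert 51 → {51, 58, 60, 69}
pop-min → 51; now {58, 60, 69}
pop-min → 58; now {60, 69}
insert 57 → {57, 60, 69}
pop-min → 57; now {60, 69}
insert 71 → {60, 69, 71}
insert 67 → {60, 67, 69, 71}
pop-min → 60; now {67, 69, 71}
pop-min → 67; now {69, 71}
pop-min → 69; now {71}
insert 50 → {50, 71}
pop-min → 50; now {71}
insert 80 → {71, 80}
insert 63 → {63, 71, 80}
insert 46 → {46, 63, 71, 80}
pop-min → 46; now {63, 71, 80}
pop-min → 63; now {71, 80}
insert 76 → {71, 76, 80}
insert 64 → {64, 71, 76, 80}
insert 49 → {49, 64, 71, 76, 80}
pop-min → 49; now {64, 71, 76, 80}
pop-min → 64; now {71, 76, 80}
pop-min → 71; now {76, 80}
insert 82 → {76, 80, 82}
insert 52 → {52, 76, 80, 82}
insert 59 → {52, 59, 76, 80, 82}
insert 53 → {52, 53, 59, 76, 80, 82}
pop-min → 52; now {53, 59, 76, 80, 82}
pop-min → 53; now {59, 76, 80, 82}

[51, 58, 57, 60, 67, 69, 50, 46, 63, 49, 64, 71, 52, 53]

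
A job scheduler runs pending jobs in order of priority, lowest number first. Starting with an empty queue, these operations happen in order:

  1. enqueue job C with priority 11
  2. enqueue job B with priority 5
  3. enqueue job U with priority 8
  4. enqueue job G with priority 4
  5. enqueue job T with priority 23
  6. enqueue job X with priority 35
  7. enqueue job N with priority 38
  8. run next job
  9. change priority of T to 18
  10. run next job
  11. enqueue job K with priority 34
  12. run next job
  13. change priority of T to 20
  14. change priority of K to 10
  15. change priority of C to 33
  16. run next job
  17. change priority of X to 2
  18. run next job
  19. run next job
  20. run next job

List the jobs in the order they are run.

add C (priority 11) → {C:11}
add B (priority 5) → {B:5, C:11}
add U (priority 8) → {B:5, U:8, C:11}
add G (priority 4) → {G:4, B:5, U:8, C:11}
add T (priority 23) → {G:4, B:5, U:8, C:11, T:23}
add X (priority 35) → {G:4, B:5, U:8, C:11, T:23, X:35}
add N (priority 38) → {G:4, B:5, U:8, C:11, T:23, X:35, N:38}
run next job → G; now {B:5, U:8, C:11, T:23, X:35, N:38}
update T to priority 18 → {B:5, U:8, C:11, T:18, X:35, N:38}
run next job → B; now {U:8, C:11, T:18, X:35, N:38}
add K (priority 34) → {U:8, C:11, T:18, K:34, X:35, N:38}
run next job → U; now {C:11, T:18, K:34, X:35, N:38}
update T to priority 20 → {C:11, T:20, K:34, X:35, N:38}
update K to priority 10 → {K:10, C:11, T:20, X:35, N:38}
update C to priority 33 → {K:10, T:20, C:33, X:35, N:38}
run next job → K; now {T:20, C:33, X:35, N:38}
update X to priority 2 → {X:2, T:20, C:33, N:38}
run next job → X; now {T:20, C:33, N:38}
run next job → T; now {C:33, N:38}
run next job → C; now {N:38}

[G, B, U, K, X, T, C]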